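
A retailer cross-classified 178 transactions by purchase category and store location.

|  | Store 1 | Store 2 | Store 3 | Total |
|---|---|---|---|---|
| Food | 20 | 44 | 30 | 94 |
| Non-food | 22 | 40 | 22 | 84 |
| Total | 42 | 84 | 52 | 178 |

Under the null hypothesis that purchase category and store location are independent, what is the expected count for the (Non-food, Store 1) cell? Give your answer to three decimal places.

19.820

Row total (Non-food) = 84; column total (Store 1) = 42; grand total N = 178.
Expected count = (row total × column total) / N = 84 × 42 / 178 = 19.820.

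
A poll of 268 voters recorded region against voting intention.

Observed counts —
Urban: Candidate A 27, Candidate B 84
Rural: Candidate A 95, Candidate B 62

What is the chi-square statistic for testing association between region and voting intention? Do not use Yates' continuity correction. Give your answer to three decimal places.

34.333

Row totals: 111, 157. Column totals: 122, 146. Grand total N = 268.
Expected counts (row total × column total / N):
  Urban, Candidate A: 111×122/268 = 50.5299
  Urban, Candidate B: 111×146/268 = 60.4701
  Rural, Candidate A: 157×122/268 = 71.4701
  Rural, Candidate B: 157×146/268 = 85.5299
Contributions (O − E)²/E:
  (27 − 50.5299)²/50.5299 = 10.9570
  (84 − 60.4701)²/60.4701 = 9.1559
  (95 − 71.4701)²/71.4701 = 7.7467
  (62 − 85.5299)²/85.5299 = 6.4732
χ² = 10.9570 + 9.1559 + 7.7467 + 6.4732 = 34.333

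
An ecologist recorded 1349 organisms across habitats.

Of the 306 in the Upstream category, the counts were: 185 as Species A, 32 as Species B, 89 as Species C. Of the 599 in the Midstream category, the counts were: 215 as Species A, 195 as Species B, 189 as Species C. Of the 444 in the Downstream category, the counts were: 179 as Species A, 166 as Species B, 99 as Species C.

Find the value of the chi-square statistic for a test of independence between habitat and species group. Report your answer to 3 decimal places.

86.945

Row totals: 306, 599, 444. Column totals: 579, 393, 377. Grand total N = 1349.
Expected counts (row total × column total / N):
  Upstream, Species A: 306×579/1349 = 131.3373
  Upstream, Species B: 306×393/1349 = 89.1460
  Upstream, Species C: 306×377/1349 = 85.5167
  Midstream, Species A: 599×579/1349 = 257.0949
  Midstream, Species B: 599×393/1349 = 174.5048
  Midstream, Species C: 599×377/1349 = 167.4003
  Downstream, Species A: 444×579/1349 = 190.5678
  Downstream, Species B: 444×393/1349 = 129.3491
  Downstream, Species C: 444×377/1349 = 124.0830
Contributions (O − E)²/E:
  (185 − 131.3373)²/131.3373 = 21.9259
  (32 − 89.1460)²/89.1460 = 36.6328
  (89 − 85.5167)²/85.5167 = 0.1419
  (215 − 257.0949)²/257.0949 = 6.8923
  (195 − 174.5048)²/174.5048 = 2.4071
  (189 − 167.4003)²/167.4003 = 2.7870
  (179 − 190.5678)²/190.5678 = 0.7022
  (166 − 129.3491)²/129.3491 = 10.3850
  (99 − 124.0830)²/124.0830 = 5.0705
χ² = 21.9259 + 36.6328 + 0.1419 + 6.8923 + 2.4071 + 2.7870 + 0.7022 + 10.3850 + 5.0705 = 86.945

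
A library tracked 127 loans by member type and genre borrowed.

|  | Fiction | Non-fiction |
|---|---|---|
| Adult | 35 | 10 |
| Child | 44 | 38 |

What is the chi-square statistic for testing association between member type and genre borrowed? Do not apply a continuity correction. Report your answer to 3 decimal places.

7.189

Row totals: 45, 82. Column totals: 79, 48. Grand total N = 127.
Expected counts (row total × column total / N):
  Adult, Fiction: 45×79/127 = 27.9921
  Adult, Non-fiction: 45×48/127 = 17.0079
  Child, Fiction: 82×79/127 = 51.0079
  Child, Non-fiction: 82×48/127 = 30.9921
Contributions (O − E)²/E:
  (35 − 27.9921)²/27.9921 = 1.7544
  (10 − 17.0079)²/17.0079 = 2.8875
  (44 − 51.0079)²/51.0079 = 0.9628
  (38 − 30.9921)²/30.9921 = 1.5846
χ² = 1.7544 + 2.8875 + 0.9628 + 1.5846 = 7.189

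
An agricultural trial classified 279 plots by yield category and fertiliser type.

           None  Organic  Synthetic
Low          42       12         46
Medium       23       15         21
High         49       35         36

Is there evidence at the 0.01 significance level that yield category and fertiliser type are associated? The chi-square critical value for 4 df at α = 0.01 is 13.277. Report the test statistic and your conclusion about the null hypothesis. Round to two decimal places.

11.48; fail to reject H₀

Row totals: 100, 59, 120. Column totals: 114, 62, 103. Grand total N = 279.
Expected counts (row total × column total / N):
  Low, None: 100×114/279 = 40.860
  Low, Organic: 100×62/279 = 22.222
  Low, Synthetic: 100×103/279 = 36.918
  Medium, None: 59×114/279 = 24.108
  Medium, Organic: 59×62/279 = 13.111
  Medium, Synthetic: 59×103/279 = 21.781
  High, None: 120×114/279 = 49.032
  High, Organic: 120×62/279 = 26.667
  High, Synthetic: 120×103/279 = 44.301
Contributions (O − E)²/E:
  (42 − 40.860)²/40.860 = 0.0318
  (12 − 22.222)²/22.222 = 4.7021
  (46 − 36.918)²/36.918 = 2.2342
  (23 − 24.108)²/24.108 = 0.0509
  (15 − 13.111)²/13.111 = 0.2722
  (21 − 21.781)²/21.781 = 0.0280
  (49 − 49.032)²/49.032 = 0.0000
  (35 − 26.667)²/26.667 = 2.6039
  (36 − 44.301)²/44.301 = 1.5554
χ² = 0.0318 + 4.7021 + 2.2342 + 0.0509 + 0.2722 + 0.0280 + 0.0000 + 2.6039 + 1.5554 = 11.48
df = (3−1)(3−1) = 4. Since 11.48 < 13.277, fail to reject the null hypothesis of independence at α = 0.01.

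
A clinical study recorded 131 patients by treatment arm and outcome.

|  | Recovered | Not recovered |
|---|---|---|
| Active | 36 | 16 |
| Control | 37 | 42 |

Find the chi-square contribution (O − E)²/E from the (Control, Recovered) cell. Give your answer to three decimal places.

Row total (Control) = 79; column total (Recovered) = 73; N = 131.
Expected count E = 79 × 73 / 131 = 44.0229.
Contribution = (O − E)²/E = (37 − 44.0229)² / 44.0229 = 1.120.

1.120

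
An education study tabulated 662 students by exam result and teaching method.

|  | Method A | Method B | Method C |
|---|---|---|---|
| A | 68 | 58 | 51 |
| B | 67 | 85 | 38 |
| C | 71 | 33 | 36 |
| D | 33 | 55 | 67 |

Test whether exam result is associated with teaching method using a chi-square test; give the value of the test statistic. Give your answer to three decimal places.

45.307

Row totals: 177, 190, 140, 155. Column totals: 239, 231, 192. Grand total N = 662.
Expected counts (row total × column total / N):
  A, Method A: 177×239/662 = 63.9018
  A, Method B: 177×231/662 = 61.7628
  A, Method C: 177×192/662 = 51.3353
  B, Method A: 190×239/662 = 68.5952
  B, Method B: 190×231/662 = 66.2991
  B, Method C: 190×192/662 = 55.1057
  C, Method A: 140×239/662 = 50.5438
  C, Method B: 140×231/662 = 48.8520
  C, Method C: 140×192/662 = 40.6042
  D, Method A: 155×239/662 = 55.9592
  D, Method B: 155×231/662 = 54.0861
  D, Method C: 155×192/662 = 44.9547
Contributions (O − E)²/E:
  (68 − 63.9018)²/63.9018 = 0.2628
  (58 − 61.7628)²/61.7628 = 0.2292
  (51 − 51.3353)²/51.3353 = 0.0022
  (67 − 68.5952)²/68.5952 = 0.0371
  (85 − 66.2991)²/66.2991 = 5.2749
  (38 − 55.1057)²/55.1057 = 5.3099
  (71 − 50.5438)²/50.5438 = 8.2791
  (33 − 48.8520)²/48.8520 = 5.1438
  (36 − 40.6042)²/40.6042 = 0.5221
  (33 − 55.9592)²/55.9592 = 9.4198
  (55 − 54.0861)²/54.0861 = 0.0154
  (67 − 44.9547)²/44.9547 = 10.8108
χ² = 0.2628 + 0.2292 + 0.0022 + 0.0371 + 5.2749 + 5.3099 + 8.2791 + 5.1438 + 0.5221 + 9.4198 + 0.0154 + 10.8108 = 45.307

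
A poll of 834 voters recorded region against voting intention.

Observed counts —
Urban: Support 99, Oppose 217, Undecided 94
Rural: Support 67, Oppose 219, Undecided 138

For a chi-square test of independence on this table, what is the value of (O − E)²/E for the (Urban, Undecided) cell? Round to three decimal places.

3.526

Row total (Urban) = 410; column total (Undecided) = 232; N = 834.
Expected count E = 410 × 232 / 834 = 114.0528.
Contribution = (O − E)²/E = (94 − 114.0528)² / 114.0528 = 3.526.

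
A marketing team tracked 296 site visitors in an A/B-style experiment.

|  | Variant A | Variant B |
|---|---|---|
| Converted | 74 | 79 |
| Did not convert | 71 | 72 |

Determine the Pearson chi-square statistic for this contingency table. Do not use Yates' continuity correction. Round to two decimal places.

0.05

Row totals: 153, 143. Column totals: 145, 151. Grand total N = 296.
Expected counts (row total × column total / N):
  Converted, Variant A: 153×145/296 = 74.949
  Converted, Variant B: 153×151/296 = 78.051
  Did not convert, Variant A: 143×145/296 = 70.051
  Did not convert, Variant B: 143×151/296 = 72.949
Contributions (O − E)²/E:
  (74 − 74.949)²/74.949 = 0.0120
  (79 − 78.051)²/78.051 = 0.0115
  (71 − 70.051)²/70.051 = 0.0129
  (72 − 72.949)²/72.949 = 0.0123
χ² = 0.0120 + 0.0115 + 0.0129 + 0.0123 = 0.05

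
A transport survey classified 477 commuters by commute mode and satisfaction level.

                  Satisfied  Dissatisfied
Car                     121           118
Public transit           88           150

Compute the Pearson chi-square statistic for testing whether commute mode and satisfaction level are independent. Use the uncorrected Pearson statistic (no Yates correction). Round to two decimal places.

Row totals: 239, 238. Column totals: 209, 268. Grand total N = 477.
Expected counts (row total × column total / N):
  Car, Satisfied: 239×209/477 = 104.719
  Car, Dissatisfied: 239×268/477 = 134.281
  Public transit, Satisfied: 238×209/477 = 104.281
  Public transit, Dissatisfied: 238×268/477 = 133.719
Contributions (O − E)²/E:
  (121 − 104.719)²/104.719 = 2.5313
  (118 − 134.281)²/134.281 = 1.9740
  (88 − 104.281)²/104.281 = 2.5419
  (150 − 133.719)²/133.719 = 1.9823
χ² = 2.5313 + 1.9740 + 2.5419 + 1.9823 = 9.03

9.03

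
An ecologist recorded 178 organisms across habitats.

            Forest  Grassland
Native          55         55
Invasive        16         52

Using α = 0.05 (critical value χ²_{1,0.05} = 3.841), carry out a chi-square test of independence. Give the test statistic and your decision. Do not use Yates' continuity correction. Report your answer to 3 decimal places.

Row totals: 110, 68. Column totals: 71, 107. Grand total N = 178.
Expected counts (row total × column total / N):
  Native, Forest: 110×71/178 = 43.8764
  Native, Grassland: 110×107/178 = 66.1236
  Invasive, Forest: 68×71/178 = 27.1236
  Invasive, Grassland: 68×107/178 = 40.8764
Contributions (O − E)²/E:
  (55 − 43.8764)²/43.8764 = 2.8201
  (55 − 66.1236)²/66.1236 = 1.8713
  (16 − 27.1236)²/27.1236 = 4.5619
  (52 − 40.8764)²/40.8764 = 3.0270
χ² = 2.8201 + 1.8713 + 4.5619 + 3.0270 = 12.280
df = (2−1)(2−1) = 1. Since 12.280 > 3.841, reject the null hypothesis of independence at α = 0.05.

12.280; reject H₀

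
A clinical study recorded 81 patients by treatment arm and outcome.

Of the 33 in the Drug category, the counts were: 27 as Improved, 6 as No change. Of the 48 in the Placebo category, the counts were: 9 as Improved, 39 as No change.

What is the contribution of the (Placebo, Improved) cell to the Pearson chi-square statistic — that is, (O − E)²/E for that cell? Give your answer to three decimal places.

Row total (Placebo) = 48; column total (Improved) = 36; N = 81.
Expected count E = 48 × 36 / 81 = 21.33333.
Contribution = (O − E)²/E = (9 − 21.33333)² / 21.33333 = 7.130.

7.130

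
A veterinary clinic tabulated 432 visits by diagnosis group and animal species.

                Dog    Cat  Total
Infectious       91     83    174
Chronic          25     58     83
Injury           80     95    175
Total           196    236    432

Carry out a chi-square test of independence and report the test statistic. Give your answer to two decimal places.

Grand total N = 432.
Expected counts (row total × column total / N):
  Infectious, Dog: 174×196/432 = 78.944
  Infectious, Cat: 174×236/432 = 95.056
  Chronic, Dog: 83×196/432 = 37.657
  Chronic, Cat: 83×236/432 = 45.343
  Injury, Dog: 175×196/432 = 79.398
  Injury, Cat: 175×236/432 = 95.602
Contributions (O − E)²/E:
  (91 − 78.944)²/78.944 = 1.8411
  (83 − 95.056)²/95.056 = 1.5291
  (25 − 37.657)²/37.657 = 4.2542
  (58 − 45.343)²/45.343 = 3.5331
  (80 − 79.398)²/79.398 = 0.0046
  (95 − 95.602)²/95.602 = 0.0038
χ² = 1.8411 + 1.5291 + 4.2542 + 3.5331 + 0.0046 + 0.0038 = 11.17

11.17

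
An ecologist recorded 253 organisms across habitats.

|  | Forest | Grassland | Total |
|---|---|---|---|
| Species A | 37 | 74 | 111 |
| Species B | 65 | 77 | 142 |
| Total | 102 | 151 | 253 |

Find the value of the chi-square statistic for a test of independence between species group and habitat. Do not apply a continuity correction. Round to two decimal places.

Grand total N = 253.
Expected counts (row total × column total / N):
  Species A, Forest: 111×102/253 = 44.751
  Species A, Grassland: 111×151/253 = 66.249
  Species B, Forest: 142×102/253 = 57.249
  Species B, Grassland: 142×151/253 = 84.751
Contributions (O − E)²/E:
  (37 − 44.751)²/44.751 = 1.3425
  (74 − 66.249)²/66.249 = 0.9069
  (65 − 57.249)²/57.249 = 1.0494
  (77 − 84.751)²/84.751 = 0.7089
χ² = 1.3425 + 0.9069 + 1.0494 + 0.7089 = 4.01

4.01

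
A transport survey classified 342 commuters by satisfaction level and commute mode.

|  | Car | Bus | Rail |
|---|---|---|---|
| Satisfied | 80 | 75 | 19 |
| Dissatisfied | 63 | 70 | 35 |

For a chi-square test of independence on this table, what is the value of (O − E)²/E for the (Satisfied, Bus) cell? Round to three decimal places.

0.020

Row total (Satisfied) = 174; column total (Bus) = 145; N = 342.
Expected count E = 174 × 145 / 342 = 73.7719.
Contribution = (O − E)²/E = (75 − 73.7719)² / 73.7719 = 0.020.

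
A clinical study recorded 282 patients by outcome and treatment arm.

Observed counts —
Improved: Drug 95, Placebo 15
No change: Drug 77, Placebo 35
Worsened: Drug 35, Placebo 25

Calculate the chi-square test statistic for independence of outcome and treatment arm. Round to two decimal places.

17.69

Row totals: 110, 112, 60. Column totals: 207, 75. Grand total N = 282.
Expected counts (row total × column total / N):
  Improved, Drug: 110×207/282 = 80.745
  Improved, Placebo: 110×75/282 = 29.255
  No change, Drug: 112×207/282 = 82.213
  No change, Placebo: 112×75/282 = 29.787
  Worsened, Drug: 60×207/282 = 44.043
  Worsened, Placebo: 60×75/282 = 15.957
Contributions (O − E)²/E:
  (95 − 80.745)²/80.745 = 2.5166
  (15 − 29.255)²/29.255 = 6.9460
  (77 − 82.213)²/82.213 = 0.3305
  (35 − 29.787)²/29.787 = 0.9123
  (35 − 44.043)²/44.043 = 1.8567
  (25 − 15.957)²/15.957 = 5.1248
χ² = 2.5166 + 6.9460 + 0.3305 + 0.9123 + 1.8567 + 5.1248 = 17.69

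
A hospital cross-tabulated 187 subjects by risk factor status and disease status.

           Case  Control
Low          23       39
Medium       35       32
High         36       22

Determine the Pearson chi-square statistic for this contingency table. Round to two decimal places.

7.64

Row totals: 62, 67, 58. Column totals: 94, 93. Grand total N = 187.
Expected counts (row total × column total / N):
  Low, Case: 62×94/187 = 31.166
  Low, Control: 62×93/187 = 30.834
  Medium, Case: 67×94/187 = 33.679
  Medium, Control: 67×93/187 = 33.321
  High, Case: 58×94/187 = 29.155
  High, Control: 58×93/187 = 28.845
Contributions (O − E)²/E:
  (23 − 31.166)²/31.166 = 2.1396
  (39 − 30.834)²/30.834 = 2.1627
  (35 − 33.679)²/33.679 = 0.0518
  (32 − 33.321)²/33.321 = 0.0524
  (36 − 29.155)²/29.155 = 1.6071
  (22 − 28.845)²/28.845 = 1.6243
χ² = 2.1396 + 2.1627 + 0.0518 + 0.0524 + 1.6071 + 1.6243 = 7.64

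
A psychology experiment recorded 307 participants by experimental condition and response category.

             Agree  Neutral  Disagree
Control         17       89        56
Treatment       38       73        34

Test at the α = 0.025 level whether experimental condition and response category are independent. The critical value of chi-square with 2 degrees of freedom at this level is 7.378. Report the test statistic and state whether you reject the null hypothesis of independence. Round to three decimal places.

Row totals: 162, 145. Column totals: 55, 162, 90. Grand total N = 307.
Expected counts (row total × column total / N):
  Control, Agree: 162×55/307 = 29.0228
  Control, Neutral: 162×162/307 = 85.4853
  Control, Disagree: 162×90/307 = 47.4919
  Treatment, Agree: 145×55/307 = 25.9772
  Treatment, Neutral: 145×162/307 = 76.5147
  Treatment, Disagree: 145×90/307 = 42.5081
Contributions (O − E)²/E:
  (17 − 29.0228)²/29.0228 = 4.9805
  (89 − 85.4853)²/85.4853 = 0.1445
  (56 − 47.4919)²/47.4919 = 1.5242
  (38 − 25.9772)²/25.9772 = 5.5644
  (73 − 76.5147)²/76.5147 = 0.1614
  (34 − 42.5081)²/42.5081 = 1.7029
χ² = 4.9805 + 0.1445 + 1.5242 + 5.5644 + 0.1614 + 1.7029 = 14.078
df = (2−1)(3−1) = 2. Since 14.078 > 7.378, reject the null hypothesis of independence at α = 0.025.

14.078; reject H₀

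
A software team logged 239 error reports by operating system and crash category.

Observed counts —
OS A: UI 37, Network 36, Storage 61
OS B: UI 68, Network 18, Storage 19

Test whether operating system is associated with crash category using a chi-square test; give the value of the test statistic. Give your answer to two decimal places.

Row totals: 134, 105. Column totals: 105, 54, 80. Grand total N = 239.
Expected counts (row total × column total / N):
  OS A, UI: 134×105/239 = 58.870
  OS A, Network: 134×54/239 = 30.276
  OS A, Storage: 134×80/239 = 44.854
  OS B, UI: 105×105/239 = 46.130
  OS B, Network: 105×54/239 = 23.724
  OS B, Storage: 105×80/239 = 35.146
Contributions (O − E)²/E:
  (37 − 58.870)²/58.870 = 8.1246
  (36 − 30.276)²/30.276 = 1.0822
  (61 − 44.854)²/44.854 = 5.8120
  (68 − 46.130)²/46.130 = 10.3685
  (18 − 23.724)²/23.724 = 1.3811
  (19 − 35.146)²/35.146 = 7.4174
χ² = 8.1246 + 1.0822 + 5.8120 + 10.3685 + 1.3811 + 7.4174 = 34.19

34.19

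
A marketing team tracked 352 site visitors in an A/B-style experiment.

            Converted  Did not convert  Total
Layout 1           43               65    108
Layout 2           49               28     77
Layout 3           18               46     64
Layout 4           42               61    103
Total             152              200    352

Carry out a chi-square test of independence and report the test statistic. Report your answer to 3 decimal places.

Grand total N = 352.
Expected counts (row total × column total / N):
  Layout 1, Converted: 108×152/352 = 46.6364
  Layout 1, Did not convert: 108×200/352 = 61.3636
  Layout 2, Converted: 77×152/352 = 33.2500
  Layout 2, Did not convert: 77×200/352 = 43.7500
  Layout 3, Converted: 64×152/352 = 27.6364
  Layout 3, Did not convert: 64×200/352 = 36.3636
  Layout 4, Converted: 103×152/352 = 44.4773
  Layout 4, Did not convert: 103×200/352 = 58.5227
Contributions (O − E)²/E:
  (43 − 46.6364)²/46.6364 = 0.2835
  (65 − 61.3636)²/61.3636 = 0.2155
  (49 − 33.2500)²/33.2500 = 7.4605
  (28 − 43.7500)²/43.7500 = 5.6700
  (18 − 27.6364)²/27.6364 = 3.3601
  (46 − 36.3636)²/36.3636 = 2.5537
  (42 − 44.4773)²/44.4773 = 0.1380
  (61 − 58.5227)²/58.5227 = 0.1049
χ² = 0.2835 + 0.2155 + 7.4605 + 5.6700 + 3.3601 + 2.5537 + 0.1380 + 0.1049 = 19.786

19.786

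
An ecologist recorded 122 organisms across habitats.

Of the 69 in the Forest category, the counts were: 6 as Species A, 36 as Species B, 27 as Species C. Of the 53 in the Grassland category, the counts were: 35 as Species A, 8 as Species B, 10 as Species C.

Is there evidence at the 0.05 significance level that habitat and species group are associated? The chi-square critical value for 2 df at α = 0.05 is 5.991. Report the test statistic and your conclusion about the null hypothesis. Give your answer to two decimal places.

44.81; reject H₀

Row totals: 69, 53. Column totals: 41, 44, 37. Grand total N = 122.
Expected counts (row total × column total / N):
  Forest, Species A: 69×41/122 = 23.1885
  Forest, Species B: 69×44/122 = 24.8852
  Forest, Species C: 69×37/122 = 20.9262
  Grassland, Species A: 53×41/122 = 17.8115
  Grassland, Species B: 53×44/122 = 19.1148
  Grassland, Species C: 53×37/122 = 16.0738
Contributions (O − E)²/E:
  (6 − 23.1885)²/23.1885 = 12.7410
  (36 − 24.8852)²/24.8852 = 4.9643
  (27 − 20.9262)²/20.9262 = 1.7629
  (35 − 17.8115)²/17.8115 = 16.5873
  (8 − 19.1148)²/19.1148 = 6.4630
  (10 − 16.0738)²/16.0738 = 2.2951
χ² = 12.7410 + 4.9643 + 1.7629 + 16.5873 + 6.4630 + 2.2951 = 44.81
df = (2−1)(3−1) = 2. Since 44.81 > 5.991, reject the null hypothesis of independence at α = 0.05.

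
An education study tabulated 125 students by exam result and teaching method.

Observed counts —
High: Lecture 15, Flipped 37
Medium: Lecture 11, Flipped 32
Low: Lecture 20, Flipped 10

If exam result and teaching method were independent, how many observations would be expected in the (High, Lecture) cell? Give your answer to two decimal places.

Row total (High) = 52; column total (Lecture) = 46; grand total N = 125.
Expected count = (row total × column total) / N = 52 × 46 / 125 = 19.14.

19.14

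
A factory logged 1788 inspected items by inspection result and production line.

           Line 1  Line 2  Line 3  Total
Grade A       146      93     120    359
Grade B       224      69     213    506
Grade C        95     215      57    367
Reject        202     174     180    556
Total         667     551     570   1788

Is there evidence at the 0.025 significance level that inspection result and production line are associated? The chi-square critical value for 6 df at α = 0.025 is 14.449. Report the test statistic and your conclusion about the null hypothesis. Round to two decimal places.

Grand total N = 1788.
Expected counts (row total × column total / N):
  Grade A, Line 1: 359×667/1788 = 133.922
  Grade A, Line 2: 359×551/1788 = 110.631
  Grade A, Line 3: 359×570/1788 = 114.446
  Grade B, Line 1: 506×667/1788 = 188.760
  Grade B, Line 2: 506×551/1788 = 155.932
  Grade B, Line 3: 506×570/1788 = 161.309
  Grade C, Line 1: 367×667/1788 = 136.907
  Grade C, Line 2: 367×551/1788 = 113.097
  Grade C, Line 3: 367×570/1788 = 116.997
  Reject, Line 1: 556×667/1788 = 207.412
  Reject, Line 2: 556×551/1788 = 171.340
  Reject, Line 3: 556×570/1788 = 177.248
Contributions (O − E)²/E:
  (146 − 133.922)²/133.922 = 1.0893
  (93 − 110.631)²/110.631 = 2.8098
  (120 − 114.446)²/114.446 = 0.2695
  (224 − 188.760)²/188.760 = 6.5790
  (69 − 155.932)²/155.932 = 48.4645
  (213 − 161.309)²/161.309 = 16.5642
  (95 − 136.907)²/136.907 = 12.8277
  (215 − 113.097)²/113.097 = 91.8169
  (57 − 116.997)²/116.997 = 30.7669
  (202 − 207.412)²/207.412 = 0.1412
  (174 − 171.340)²/171.340 = 0.0413
  (180 − 177.248)²/177.248 = 0.0427
χ² = 1.0893 + 2.8098 + 0.2695 + 6.5790 + 48.4645 + 16.5642 + 12.8277 + 91.8169 + 30.7669 + 0.1412 + 0.0413 + 0.0427 = 211.41
df = (4−1)(3−1) = 6. Since 211.41 > 14.449, reject the null hypothesis of independence at α = 0.025.

211.41; reject H₀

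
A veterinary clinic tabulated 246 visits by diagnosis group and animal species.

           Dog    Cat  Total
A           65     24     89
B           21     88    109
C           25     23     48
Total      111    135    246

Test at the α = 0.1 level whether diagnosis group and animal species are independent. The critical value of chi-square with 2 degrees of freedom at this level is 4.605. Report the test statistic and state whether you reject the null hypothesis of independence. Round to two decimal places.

Grand total N = 246.
Expected counts (row total × column total / N):
  A, Dog: 89×111/246 = 40.159
  A, Cat: 89×135/246 = 48.841
  B, Dog: 109×111/246 = 49.183
  B, Cat: 109×135/246 = 59.817
  C, Dog: 48×111/246 = 21.659
  C, Cat: 48×135/246 = 26.341
Contributions (O − E)²/E:
  (65 − 40.159)²/40.159 = 15.3658
  (24 − 48.841)²/48.841 = 12.6344
  (21 − 49.183)²/49.183 = 16.1495
  (88 − 59.817)²/59.817 = 13.2785
  (25 − 21.659)²/21.659 = 0.5154
  (23 − 26.341)²/26.341 = 0.4238
χ² = 15.3658 + 12.6344 + 16.1495 + 13.2785 + 0.5154 + 0.4238 = 58.37
df = (3−1)(2−1) = 2. Since 58.37 > 4.605, reject the null hypothesis of independence at α = 0.1.

58.37; reject H₀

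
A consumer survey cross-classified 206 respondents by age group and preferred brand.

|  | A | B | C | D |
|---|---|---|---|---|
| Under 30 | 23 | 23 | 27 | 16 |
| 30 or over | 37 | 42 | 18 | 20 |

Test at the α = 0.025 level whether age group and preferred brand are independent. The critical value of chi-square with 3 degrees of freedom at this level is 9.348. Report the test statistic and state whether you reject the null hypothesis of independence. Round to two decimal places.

7.40; fail to reject H₀

Row totals: 89, 117. Column totals: 60, 65, 45, 36. Grand total N = 206.
Expected counts (row total × column total / N):
  Under 30, A: 89×60/206 = 25.922
  Under 30, B: 89×65/206 = 28.083
  Under 30, C: 89×45/206 = 19.442
  Under 30, D: 89×36/206 = 15.553
  30 or over, A: 117×60/206 = 34.078
  30 or over, B: 117×65/206 = 36.917
  30 or over, C: 117×45/206 = 25.558
  30 or over, D: 117×36/206 = 20.447
Contributions (O − E)²/E:
  (23 − 25.922)²/25.922 = 0.3294
  (23 − 28.083)²/28.083 = 0.9200
  (27 − 19.442)²/19.442 = 2.9381
  (16 − 15.553)²/15.553 = 0.0128
  (37 − 34.078)²/34.078 = 0.2505
  (42 − 36.917)²/36.917 = 0.6999
  (18 − 25.558)²/25.558 = 2.2350
  (20 − 20.447)²/20.447 = 0.0098
χ² = 0.3294 + 0.9200 + 2.9381 + 0.0128 + 0.2505 + 0.6999 + 2.2350 + 0.0098 = 7.40
df = (2−1)(4−1) = 3. Since 7.40 < 9.348, fail to reject the null hypothesis of independence at α = 0.025.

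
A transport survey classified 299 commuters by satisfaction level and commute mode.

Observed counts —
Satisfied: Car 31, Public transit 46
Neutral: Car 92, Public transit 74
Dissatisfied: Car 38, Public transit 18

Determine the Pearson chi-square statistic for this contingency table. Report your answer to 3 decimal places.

Row totals: 77, 166, 56. Column totals: 161, 138. Grand total N = 299.
Expected counts (row total × column total / N):
  Satisfied, Car: 77×161/299 = 41.4615
  Satisfied, Public transit: 77×138/299 = 35.5385
  Neutral, Car: 166×161/299 = 89.3846
  Neutral, Public transit: 166×138/299 = 76.6154
  Dissatisfied, Car: 56×161/299 = 30.1538
  Dissatisfied, Public transit: 56×138/299 = 25.8462
Contributions (O − E)²/E:
  (31 − 41.4615)²/41.4615 = 2.6396
  (46 − 35.5385)²/35.5385 = 3.0796
  (92 − 89.3846)²/89.3846 = 0.0765
  (74 − 76.6154)²/76.6154 = 0.0893
  (38 − 30.1538)²/30.1538 = 2.0416
  (18 − 25.8462)²/25.8462 = 2.3819
χ² = 2.6396 + 3.0796 + 0.0765 + 0.0893 + 2.0416 + 2.3819 = 10.309

10.309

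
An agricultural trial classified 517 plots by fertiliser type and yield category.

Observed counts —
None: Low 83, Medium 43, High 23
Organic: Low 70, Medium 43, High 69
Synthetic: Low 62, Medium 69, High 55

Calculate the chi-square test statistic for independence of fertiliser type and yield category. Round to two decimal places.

Row totals: 149, 182, 186. Column totals: 215, 155, 147. Grand total N = 517.
Expected counts (row total × column total / N):
  None, Low: 149×215/517 = 61.963
  None, Medium: 149×155/517 = 44.671
  None, High: 149×147/517 = 42.366
  Organic, Low: 182×215/517 = 75.687
  Organic, Medium: 182×155/517 = 54.565
  Organic, High: 182×147/517 = 51.749
  Synthetic, Low: 186×215/517 = 77.350
  Synthetic, Medium: 186×155/517 = 55.764
  Synthetic, High: 186×147/517 = 52.886
Contributions (O − E)²/E:
  (83 − 61.963)²/61.963 = 7.1423
  (43 − 44.671)²/44.671 = 0.0625
  (23 − 42.366)²/42.366 = 8.8524
  (70 − 75.687)²/75.687 = 0.4273
  (43 − 54.565)²/54.565 = 2.4512
  (69 − 51.749)²/51.749 = 5.7508
  (62 − 77.350)²/77.350 = 3.0462
  (69 − 55.764)²/55.764 = 3.1417
  (55 − 52.886)²/52.886 = 0.0845
χ² = 7.1423 + 0.0625 + 8.8524 + 0.4273 + 2.4512 + 5.7508 + 3.0462 + 3.1417 + 0.0845 = 30.96

30.96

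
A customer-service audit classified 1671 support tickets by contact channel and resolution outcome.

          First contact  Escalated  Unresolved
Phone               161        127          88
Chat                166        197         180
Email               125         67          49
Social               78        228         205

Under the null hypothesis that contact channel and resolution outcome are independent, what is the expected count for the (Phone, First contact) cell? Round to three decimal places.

Row total (Phone) = 376; column total (First contact) = 530; grand total N = 1671.
Expected count = (row total × column total) / N = 376 × 530 / 1671 = 119.258.

119.258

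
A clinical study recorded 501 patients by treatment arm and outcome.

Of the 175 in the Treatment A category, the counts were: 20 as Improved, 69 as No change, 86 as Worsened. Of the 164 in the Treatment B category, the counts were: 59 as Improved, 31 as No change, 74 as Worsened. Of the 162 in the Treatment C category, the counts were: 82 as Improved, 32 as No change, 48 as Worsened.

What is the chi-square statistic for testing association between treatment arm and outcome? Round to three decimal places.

Row totals: 175, 164, 162. Column totals: 161, 132, 208. Grand total N = 501.
Expected counts (row total × column total / N):
  Treatment A, Improved: 175×161/501 = 56.2375
  Treatment A, No change: 175×132/501 = 46.1078
  Treatment A, Worsened: 175×208/501 = 72.6547
  Treatment B, Improved: 164×161/501 = 52.7026
  Treatment B, No change: 164×132/501 = 43.2096
  Treatment B, Worsened: 164×208/501 = 68.0878
  Treatment C, Improved: 162×161/501 = 52.0599
  Treatment C, No change: 162×132/501 = 42.6826
  Treatment C, Worsened: 162×208/501 = 67.2575
Contributions (O − E)²/E:
  (20 − 56.2375)²/56.2375 = 23.3502
  (69 − 46.1078)²/46.1078 = 11.3658
  (86 − 72.6547)²/72.6547 = 2.4513
  (59 − 52.7026)²/52.7026 = 0.7525
  (31 − 43.2096)²/43.2096 = 3.4500
  (74 − 68.0878)²/68.0878 = 0.5134
  (82 − 52.0599)²/52.0599 = 17.2188
  (32 − 42.6826)²/42.6826 = 2.6736
  (48 − 67.2575)²/67.2575 = 5.5139
χ² = 23.3502 + 11.3658 + 2.4513 + 0.7525 + 3.4500 + 0.5134 + 17.2188 + 2.6736 + 5.5139 = 67.290

67.290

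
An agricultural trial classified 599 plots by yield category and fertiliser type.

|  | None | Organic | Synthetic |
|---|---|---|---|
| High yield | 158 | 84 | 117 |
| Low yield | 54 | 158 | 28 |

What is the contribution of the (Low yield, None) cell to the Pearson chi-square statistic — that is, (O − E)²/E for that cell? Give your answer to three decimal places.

11.271

Row total (Low yield) = 240; column total (None) = 212; N = 599.
Expected count E = 240 × 212 / 599 = 84.9416.
Contribution = (O − E)²/E = (54 − 84.9416)² / 84.9416 = 11.271.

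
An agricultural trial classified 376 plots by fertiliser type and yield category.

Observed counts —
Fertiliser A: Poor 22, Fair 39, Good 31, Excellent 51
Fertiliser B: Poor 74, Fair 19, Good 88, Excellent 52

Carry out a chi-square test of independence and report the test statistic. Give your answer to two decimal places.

Row totals: 143, 233. Column totals: 96, 58, 119, 103. Grand total N = 376.
Expected counts (row total × column total / N):
  Fertiliser A, Poor: 143×96/376 = 36.511
  Fertiliser A, Fair: 143×58/376 = 22.059
  Fertiliser A, Good: 143×119/376 = 45.258
  Fertiliser A, Excellent: 143×103/376 = 39.173
  Fertiliser B, Poor: 233×96/376 = 59.489
  Fertiliser B, Fair: 233×58/376 = 35.941
  Fertiliser B, Good: 233×119/376 = 73.742
  Fertiliser B, Excellent: 233×103/376 = 63.827
Contributions (O − E)²/E:
  (22 − 36.511)²/36.511 = 5.7673
  (39 − 22.059)²/22.059 = 13.0104
  (31 − 45.258)²/45.258 = 4.4918
  (51 − 39.173)²/39.173 = 3.5708
  (74 − 59.489)²/59.489 = 3.5396
  (19 − 35.941)²/35.941 = 7.9852
  (88 − 73.742)²/73.742 = 2.7568
  (52 − 63.827)²/63.827 = 2.1915
χ² = 5.7673 + 13.0104 + 4.4918 + 3.5708 + 3.5396 + 7.9852 + 2.7568 + 2.1915 = 43.31

43.31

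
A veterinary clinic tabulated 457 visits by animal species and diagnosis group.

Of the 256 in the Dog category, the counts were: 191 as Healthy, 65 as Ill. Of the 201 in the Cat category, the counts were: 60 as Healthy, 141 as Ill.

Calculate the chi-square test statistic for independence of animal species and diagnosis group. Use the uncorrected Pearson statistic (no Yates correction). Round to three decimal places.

Row totals: 256, 201. Column totals: 251, 206. Grand total N = 457.
Expected counts (row total × column total / N):
  Dog, Healthy: 256×251/457 = 140.60394
  Dog, Ill: 256×206/457 = 115.39606
  Cat, Healthy: 201×251/457 = 110.39606
  Cat, Ill: 201×206/457 = 90.60394
Contributions (O − E)²/E:
  (191 − 140.60394)²/140.60394 = 18.0632
  (65 − 115.39606)²/115.39606 = 22.0091
  (60 − 110.39606)²/110.39606 = 23.0059
  (141 − 90.60394)²/90.60394 = 28.0315
χ² = 18.0632 + 22.0091 + 23.0059 + 28.0315 = 91.110

91.110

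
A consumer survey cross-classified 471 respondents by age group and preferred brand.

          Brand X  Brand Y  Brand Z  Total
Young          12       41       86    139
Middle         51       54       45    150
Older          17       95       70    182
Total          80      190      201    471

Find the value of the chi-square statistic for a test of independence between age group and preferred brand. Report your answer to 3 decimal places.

67.039

Grand total N = 471.
Expected counts (row total × column total / N):
  Young, Brand X: 139×80/471 = 23.6093
  Young, Brand Y: 139×190/471 = 56.0722
  Young, Brand Z: 139×201/471 = 59.3185
  Middle, Brand X: 150×80/471 = 25.4777
  Middle, Brand Y: 150×190/471 = 60.5096
  Middle, Brand Z: 150×201/471 = 64.0127
  Older, Brand X: 182×80/471 = 30.9130
  Older, Brand Y: 182×190/471 = 73.4183
  Older, Brand Z: 182×201/471 = 77.6688
Contributions (O − E)²/E:
  (12 − 23.6093)²/23.6093 = 5.7086
  (41 − 56.0722)²/56.0722 = 4.0514
  (86 − 59.3185)²/59.3185 = 12.0014
  (51 − 25.4777)²/25.4777 = 25.5670
  (54 − 60.5096)²/60.5096 = 0.7003
  (45 − 64.0127)²/64.0127 = 5.6470
  (17 − 30.9130)²/30.9130 = 6.2618
  (95 − 73.4183)²/73.4183 = 6.3441
  (70 − 77.6688)²/77.6688 = 0.7572
χ² = 5.7086 + 4.0514 + 12.0014 + 25.5670 + 0.7003 + 5.6470 + 6.2618 + 6.3441 + 0.7572 = 67.039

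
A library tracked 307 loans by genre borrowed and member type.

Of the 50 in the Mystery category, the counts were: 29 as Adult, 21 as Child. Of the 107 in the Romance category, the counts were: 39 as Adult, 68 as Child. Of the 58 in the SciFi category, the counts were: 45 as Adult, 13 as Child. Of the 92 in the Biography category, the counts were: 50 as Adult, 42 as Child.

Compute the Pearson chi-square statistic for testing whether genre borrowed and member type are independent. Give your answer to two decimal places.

26.42

Row totals: 50, 107, 58, 92. Column totals: 163, 144. Grand total N = 307.
Expected counts (row total × column total / N):
  Mystery, Adult: 50×163/307 = 26.547
  Mystery, Child: 50×144/307 = 23.453
  Romance, Adult: 107×163/307 = 56.811
  Romance, Child: 107×144/307 = 50.189
  SciFi, Adult: 58×163/307 = 30.795
  SciFi, Child: 58×144/307 = 27.205
  Biography, Adult: 92×163/307 = 48.847
  Biography, Child: 92×144/307 = 43.153
Contributions (O − E)²/E:
  (29 − 26.547)²/26.547 = 0.2267
  (21 − 23.453)²/23.453 = 0.2566
  (39 − 56.811)²/56.811 = 5.5840
  (68 − 50.189)²/50.189 = 6.3207
  (45 − 30.795)²/30.795 = 6.5524
  (13 − 27.205)²/27.205 = 7.4171
  (50 − 48.847)²/48.847 = 0.0272
  (42 − 43.153)²/43.153 = 0.0308
χ² = 0.2267 + 0.2566 + 5.5840 + 6.3207 + 6.5524 + 7.4171 + 0.0272 + 0.0308 = 26.42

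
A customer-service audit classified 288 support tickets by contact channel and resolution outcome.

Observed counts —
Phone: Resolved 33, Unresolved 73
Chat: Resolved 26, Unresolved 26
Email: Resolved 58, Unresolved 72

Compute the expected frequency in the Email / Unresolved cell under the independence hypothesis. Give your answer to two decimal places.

77.19

Row total (Email) = 130; column total (Unresolved) = 171; grand total N = 288.
Expected count = (row total × column total) / N = 130 × 171 / 288 = 77.19.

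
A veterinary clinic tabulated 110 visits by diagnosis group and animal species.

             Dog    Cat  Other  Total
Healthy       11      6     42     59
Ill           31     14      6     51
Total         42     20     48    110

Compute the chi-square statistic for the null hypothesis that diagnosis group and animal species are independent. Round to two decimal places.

Grand total N = 110.
Expected counts (row total × column total / N):
  Healthy, Dog: 59×42/110 = 22.527
  Healthy, Cat: 59×20/110 = 10.727
  Healthy, Other: 59×48/110 = 25.745
  Ill, Dog: 51×42/110 = 19.473
  Ill, Cat: 51×20/110 = 9.273
  Ill, Other: 51×48/110 = 22.255
Contributions (O − E)²/E:
  (11 − 22.527)²/22.527 = 5.8983
  (6 − 10.727)²/10.727 = 2.0830
  (42 − 25.745)²/25.745 = 10.2632
  (31 − 19.473)²/19.473 = 6.8234
  (14 − 9.273)²/9.273 = 2.4096
  (6 − 22.255)²/22.255 = 11.8726
χ² = 5.8983 + 2.0830 + 10.2632 + 6.8234 + 2.4096 + 11.8726 = 39.35

39.35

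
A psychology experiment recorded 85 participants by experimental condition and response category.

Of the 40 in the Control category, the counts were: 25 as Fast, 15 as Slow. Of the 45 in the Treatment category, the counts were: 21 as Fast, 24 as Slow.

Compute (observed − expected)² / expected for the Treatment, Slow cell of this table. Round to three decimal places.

0.544

Row total (Treatment) = 45; column total (Slow) = 39; N = 85.
Expected count E = 45 × 39 / 85 = 20.6471.
Contribution = (O − E)²/E = (24 − 20.6471)² / 20.6471 = 0.544.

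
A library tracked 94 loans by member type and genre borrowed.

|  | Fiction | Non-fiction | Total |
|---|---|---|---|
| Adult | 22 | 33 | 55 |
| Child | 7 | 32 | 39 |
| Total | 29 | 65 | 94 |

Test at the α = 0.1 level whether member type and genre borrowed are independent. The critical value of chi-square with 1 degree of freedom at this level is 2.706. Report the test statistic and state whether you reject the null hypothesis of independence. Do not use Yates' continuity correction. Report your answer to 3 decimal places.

Grand total N = 94.
Expected counts (row total × column total / N):
  Adult, Fiction: 55×29/94 = 16.9681
  Adult, Non-fiction: 55×65/94 = 38.0319
  Child, Fiction: 39×29/94 = 12.0319
  Child, Non-fiction: 39×65/94 = 26.9681
Contributions (O − E)²/E:
  (22 − 16.9681)²/16.9681 = 1.4922
  (33 − 38.0319)²/38.0319 = 0.6658
  (7 − 12.0319)²/12.0319 = 2.1044
  (32 − 26.9681)²/26.9681 = 0.9389
χ² = 1.4922 + 0.6658 + 2.1044 + 0.9389 = 5.201
df = (2−1)(2−1) = 1. Since 5.201 > 2.706, reject the null hypothesis of independence at α = 0.1.

5.201; reject H₀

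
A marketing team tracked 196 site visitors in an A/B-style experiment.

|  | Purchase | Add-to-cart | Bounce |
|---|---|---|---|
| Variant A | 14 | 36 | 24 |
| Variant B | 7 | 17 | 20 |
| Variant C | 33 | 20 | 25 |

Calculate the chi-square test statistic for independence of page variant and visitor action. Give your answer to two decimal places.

17.45

Row totals: 74, 44, 78. Column totals: 54, 73, 69. Grand total N = 196.
Expected counts (row total × column total / N):
  Variant A, Purchase: 74×54/196 = 20.3878
  Variant A, Add-to-cart: 74×73/196 = 27.5612
  Variant A, Bounce: 74×69/196 = 26.0510
  Variant B, Purchase: 44×54/196 = 12.1224
  Variant B, Add-to-cart: 44×73/196 = 16.3878
  Variant B, Bounce: 44×69/196 = 15.4898
  Variant C, Purchase: 78×54/196 = 21.4898
  Variant C, Add-to-cart: 78×73/196 = 29.0510
  Variant C, Bounce: 78×69/196 = 27.4592
Contributions (O − E)²/E:
  (14 − 20.3878)²/20.3878 = 2.0014
  (36 − 27.5612)²/27.5612 = 2.5838
  (24 − 26.0510)²/26.0510 = 0.1615
  (7 − 12.1224)²/12.1224 = 2.1645
  (17 − 16.3878)²/16.3878 = 0.0229
  (20 − 15.4898)²/15.4898 = 1.3132
  (33 − 21.4898)²/21.4898 = 6.1650
  (20 − 29.0510)²/29.0510 = 2.8199
  (25 − 27.4592)²/27.4592 = 0.2202
χ² = 2.0014 + 2.5838 + 0.1615 + 2.1645 + 0.0229 + 1.3132 + 6.1650 + 2.8199 + 0.2202 = 17.45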